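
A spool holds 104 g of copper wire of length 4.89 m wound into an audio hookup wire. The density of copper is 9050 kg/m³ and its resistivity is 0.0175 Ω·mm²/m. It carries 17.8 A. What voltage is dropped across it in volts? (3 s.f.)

0.648 V

ρ = 0.0175 Ω·mm²/m = 1.75×10^-8 Ω·m
A = m/(density·L) = 0.104/(9050×4.89) = 2.3500e-06 m²
R = ρL/A = (1.75×10^-8)(4.89)/(2.3500e-06) = 0.03641 Ω
V = IR = 17.8 × 0.03641 = 0.648 V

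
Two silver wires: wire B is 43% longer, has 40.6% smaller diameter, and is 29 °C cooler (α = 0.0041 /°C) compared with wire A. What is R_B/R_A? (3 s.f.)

3.57

R ∝ ρL/d² with ρ ∝ (1+αΔT), so R_B/R_A = (1 + 43/100) × (1 − 40.6/100)⁻² × (1 − 0.0041×29)
= 1.43 × 2.834 × 0.8811 = 3.57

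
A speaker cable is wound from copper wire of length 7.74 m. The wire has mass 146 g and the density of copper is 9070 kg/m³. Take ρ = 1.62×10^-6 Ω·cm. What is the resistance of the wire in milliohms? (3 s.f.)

ρ = 1.62×10^-6 Ω·cm = 1.62×10^-8 Ω·m
A = m/(density·L) = 0.146/(9070×7.74) = 2.0797e-06 m²
R = ρL/A = (1.62×10^-8)(7.74)/(2.0797e-06) = 60.3 mΩ

60.3 mΩ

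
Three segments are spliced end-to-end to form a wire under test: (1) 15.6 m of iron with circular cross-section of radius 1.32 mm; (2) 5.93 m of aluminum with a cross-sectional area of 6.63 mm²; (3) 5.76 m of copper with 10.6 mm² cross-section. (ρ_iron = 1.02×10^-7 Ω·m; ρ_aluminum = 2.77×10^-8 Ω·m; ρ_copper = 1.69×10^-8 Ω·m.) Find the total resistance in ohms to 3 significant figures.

0.325 Ω

Seg 1: A = πr² = π(1.3200e-03 m)² = 5.474e-06 m²
R_1 = (1.02×10^-7)(15.6)/(5.474e-06) = 0.2907 Ω
Seg 2: A = 6.63 mm² = 6.630e-06 m²
R_2 = (2.77×10^-8)(5.93)/(6.630e-06) = 0.02478 Ω
Seg 3: A = 10.6 mm² = 1.060e-05 m²
R_3 = (1.69×10^-8)(5.76)/(1.060e-05) = 0.009183 Ω
R_total = R_1 + R_2 + R_3 = 0.325 Ω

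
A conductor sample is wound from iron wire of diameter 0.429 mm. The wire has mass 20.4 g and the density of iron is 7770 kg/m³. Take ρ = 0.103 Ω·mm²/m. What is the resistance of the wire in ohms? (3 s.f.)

12.9 Ω

ρ = 0.103 Ω·mm²/m = 1.03×10^-7 Ω·m
A = π(d/2)² = π(2.1450e-04 m)² = 1.4455e-07 m²
L = m/(density·A) = 0.0204/(7770×1.4455e-07) = 18.16 m
R = ρL/A = (1.03×10^-7)(18.16)/(1.4455e-07) = 12.9 Ω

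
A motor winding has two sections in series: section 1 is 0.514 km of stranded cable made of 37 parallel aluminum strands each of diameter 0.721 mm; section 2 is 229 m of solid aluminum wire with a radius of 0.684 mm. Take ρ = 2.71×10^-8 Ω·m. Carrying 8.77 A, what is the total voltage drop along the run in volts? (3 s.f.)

Section 1: A_strand = π(3.6050e-04)² = 4.083e-07 m²; R₁ = ρL/(N·A_s) = (2.71×10^-8)(514)/(37×4.083e-07) = 0.9221 Ω
Section 2: A = πr² = π(6.8400e-04 m)² = 1.470e-06 m²
R₂ = (2.71×10^-8)(229)/(1.470e-06) = 4.222 Ω
R = R₁ + R₂ = 5.144 Ω
V = IR = 8.77 × 5.144 = 45.1 V

45.1 V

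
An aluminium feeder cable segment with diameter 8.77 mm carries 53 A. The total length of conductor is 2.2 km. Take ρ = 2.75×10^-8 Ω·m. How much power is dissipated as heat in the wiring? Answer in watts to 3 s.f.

A = π(d/2)² = π(4.3850e-03 m)² = 6.041e-05 m²
R = ρL/A = (2.75×10^-8)(2200)/(6.041e-05) = 1.002 Ω
P = I²R = (53)² × 1.002 = 2810 W

2810 W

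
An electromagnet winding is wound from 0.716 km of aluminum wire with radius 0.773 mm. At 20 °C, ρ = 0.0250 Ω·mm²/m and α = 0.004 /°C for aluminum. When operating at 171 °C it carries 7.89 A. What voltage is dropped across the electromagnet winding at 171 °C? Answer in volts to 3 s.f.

121 V

ρ = 0.0250 Ω·mm²/m = 2.50×10^-8 Ω·m
A = πr² = π(7.7300e-04 m)² = 1.877e-06 m²
R₍20₎ = ρL/A = (2.50×10^-8)(716)/(1.877e-06) = 9.536 Ω
R₍171₎ = R₍20₎(1 + αΔT) = 9.536 × (1 + 0.004×151) = 15.29 Ω
V = IR = 7.89 × 15.29 = 121 V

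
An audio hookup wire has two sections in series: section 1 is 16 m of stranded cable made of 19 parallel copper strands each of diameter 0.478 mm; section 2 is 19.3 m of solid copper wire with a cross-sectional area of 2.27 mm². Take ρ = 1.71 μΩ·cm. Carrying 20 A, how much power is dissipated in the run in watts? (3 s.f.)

90.3 W

ρ = 1.71 μΩ·cm = 1.71×10^-8 Ω·m
Section 1: A_strand = π(2.3900e-04)² = 1.795e-07 m²; R₁ = ρL/(N·A_s) = (1.71×10^-8)(16)/(19×1.795e-07) = 0.08024 Ω
Section 2: A = 2.27 mm² = 2.270e-06 m²
R₂ = (1.71×10^-8)(19.3)/(2.270e-06) = 0.1454 Ω
R = R₁ + R₂ = 0.2256 Ω
P = I²R = (20)² × 0.2256 = 90.3 W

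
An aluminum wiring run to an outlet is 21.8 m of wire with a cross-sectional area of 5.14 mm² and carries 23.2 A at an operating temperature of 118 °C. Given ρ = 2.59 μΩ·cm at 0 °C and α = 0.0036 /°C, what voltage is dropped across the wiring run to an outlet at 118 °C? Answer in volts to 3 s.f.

ρ = 2.59 μΩ·cm = 2.59×10^-8 Ω·m
A = 5.14 mm² = 5.140e-06 m²
R₍0₎ = ρL/A = (2.59×10^-8)(21.8)/(5.140e-06) = 0.1098 Ω
R₍118₎ = R₍0₎(1 + αΔT) = 0.1098 × (1 + 0.0036×118) = 0.1565 Ω
V = IR = 23.2 × 0.1565 = 3.63 V

3.63 V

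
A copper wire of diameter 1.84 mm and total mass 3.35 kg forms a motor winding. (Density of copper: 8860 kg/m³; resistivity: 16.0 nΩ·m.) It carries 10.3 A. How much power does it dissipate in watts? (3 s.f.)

ρ = 16.0 nΩ·m = 1.60×10^-8 Ω·m
A = π(d/2)² = π(9.2000e-04 m)² = 2.6590e-06 m²
L = m/(density·A) = 3.35/(8860×2.6590e-06) = 142.2 m
R = ρL/A = (1.60×10^-8)(142.2)/(2.6590e-06) = 0.8556 Ω
P = I²R = (10.3)² × 0.8556 = 90.8 W

90.8 W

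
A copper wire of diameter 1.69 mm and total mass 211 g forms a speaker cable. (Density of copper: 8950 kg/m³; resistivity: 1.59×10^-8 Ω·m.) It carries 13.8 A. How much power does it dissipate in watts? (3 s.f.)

14.2 W

A = π(d/2)² = π(8.4500e-04 m)² = 2.2432e-06 m²
L = m/(density·A) = 0.211/(8950×2.2432e-06) = 10.51 m
R = ρL/A = (1.59×10^-8)(10.51)/(2.2432e-06) = 0.0745 Ω
P = I²R = (13.8)² × 0.0745 = 14.2 W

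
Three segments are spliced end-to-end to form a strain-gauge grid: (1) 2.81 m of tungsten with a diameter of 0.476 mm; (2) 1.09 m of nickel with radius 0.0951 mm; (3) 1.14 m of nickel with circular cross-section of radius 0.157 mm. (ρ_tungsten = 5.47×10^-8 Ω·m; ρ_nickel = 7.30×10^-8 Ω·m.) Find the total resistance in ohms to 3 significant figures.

Seg 1: A = π(d/2)² = π(2.3800e-04 m)² = 1.780e-07 m²
R_1 = (5.47×10^-8)(2.81)/(1.780e-07) = 0.8638 Ω
Seg 2: A = πr² = π(9.5100e-05 m)² = 2.841e-08 m²
R_2 = (7.30×10^-8)(1.09)/(2.841e-08) = 2.801 Ω
Seg 3: A = πr² = π(1.5700e-04 m)² = 7.744e-08 m²
R_3 = (7.30×10^-8)(1.14)/(7.744e-08) = 1.075 Ω
R_total = R_1 + R_2 + R_3 = 4.74 Ω

4.74 Ω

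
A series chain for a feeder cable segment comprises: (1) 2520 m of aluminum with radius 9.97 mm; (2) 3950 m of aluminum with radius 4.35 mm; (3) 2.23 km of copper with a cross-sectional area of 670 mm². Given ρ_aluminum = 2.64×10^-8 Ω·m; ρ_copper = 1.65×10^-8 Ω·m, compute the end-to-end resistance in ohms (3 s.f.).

2.02 Ω

Seg 1: A = πr² = π(9.9700e-03 m)² = 3.123e-04 m²
R_1 = (2.64×10^-8)(2520)/(3.123e-04) = 0.213 Ω
Seg 2: A = πr² = π(4.3500e-03 m)² = 5.945e-05 m²
R_2 = (2.64×10^-8)(3950)/(5.945e-05) = 1.754 Ω
Seg 3: A = 670 mm² = 6.700e-04 m²
R_3 = (1.65×10^-8)(2230)/(6.700e-04) = 0.05492 Ω
R_total = R_1 + R_2 + R_3 = 2.02 Ω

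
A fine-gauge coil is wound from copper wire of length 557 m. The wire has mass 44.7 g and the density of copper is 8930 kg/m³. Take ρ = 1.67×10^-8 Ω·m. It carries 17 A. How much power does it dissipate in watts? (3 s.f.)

2.99×10^5 W

A = m/(density·L) = 0.0447/(8930×557) = 8.9867e-09 m²
R = ρL/A = (1.67×10^-8)(557)/(8.9867e-09) = 1035 Ω
P = I²R = (17)² × 1035 = 2.99×10^5 W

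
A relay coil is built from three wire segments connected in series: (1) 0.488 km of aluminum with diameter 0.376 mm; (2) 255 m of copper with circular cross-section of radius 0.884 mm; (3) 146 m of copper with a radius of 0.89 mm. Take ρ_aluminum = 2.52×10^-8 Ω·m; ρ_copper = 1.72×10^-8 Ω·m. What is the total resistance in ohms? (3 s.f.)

114 Ω

Seg 1: A = π(d/2)² = π(1.8800e-04 m)² = 1.110e-07 m²
R_1 = (2.52×10^-8)(488)/(1.110e-07) = 110.8 Ω
Seg 2: A = πr² = π(8.8400e-04 m)² = 2.455e-06 m²
R_2 = (1.72×10^-8)(255)/(2.455e-06) = 1.787 Ω
Seg 3: A = πr² = π(8.9000e-04 m)² = 2.488e-06 m²
R_3 = (1.72×10^-8)(146)/(2.488e-06) = 1.009 Ω
R_total = R_1 + R_2 + R_3 = 114 Ω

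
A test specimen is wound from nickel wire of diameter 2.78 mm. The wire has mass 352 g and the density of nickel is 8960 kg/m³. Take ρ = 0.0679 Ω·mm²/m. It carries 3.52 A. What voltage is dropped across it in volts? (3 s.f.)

0.255 V

ρ = 0.0679 Ω·mm²/m = 6.79×10^-8 Ω·m
A = π(d/2)² = π(1.3900e-03 m)² = 6.0699e-06 m²
L = m/(density·A) = 0.352/(8960×6.0699e-06) = 6.472 m
R = ρL/A = (6.79×10^-8)(6.472)/(6.0699e-06) = 0.0724 Ω
V = IR = 3.52 × 0.0724 = 0.255 V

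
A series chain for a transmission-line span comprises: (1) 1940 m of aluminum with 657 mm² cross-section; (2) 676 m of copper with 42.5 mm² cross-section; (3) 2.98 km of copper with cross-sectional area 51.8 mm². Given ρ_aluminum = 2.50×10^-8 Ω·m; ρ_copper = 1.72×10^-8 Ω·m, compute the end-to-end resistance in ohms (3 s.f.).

Seg 1: A = 657 mm² = 6.570e-04 m²
R_1 = (2.50×10^-8)(1940)/(6.570e-04) = 0.07382 Ω
Seg 2: A = 42.5 mm² = 4.250e-05 m²
R_2 = (1.72×10^-8)(676)/(4.250e-05) = 0.2736 Ω
Seg 3: A = 51.8 mm² = 5.180e-05 m²
R_3 = (1.72×10^-8)(2980)/(5.180e-05) = 0.9895 Ω
R_total = R_1 + R_2 + R_3 = 1.34 Ω

1.34 Ω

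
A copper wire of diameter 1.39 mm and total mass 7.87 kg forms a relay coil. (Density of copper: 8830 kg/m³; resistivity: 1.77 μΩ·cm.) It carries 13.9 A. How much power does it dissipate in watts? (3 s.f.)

ρ = 1.77 μΩ·cm = 1.77×10^-8 Ω·m
A = π(d/2)² = π(6.9500e-04 m)² = 1.5175e-06 m²
L = m/(density·A) = 7.87/(8830×1.5175e-06) = 587.3 m
R = ρL/A = (1.77×10^-8)(587.3)/(1.5175e-06) = 6.851 Ω
P = I²R = (13.9)² × 6.851 = 1320 W

1320 W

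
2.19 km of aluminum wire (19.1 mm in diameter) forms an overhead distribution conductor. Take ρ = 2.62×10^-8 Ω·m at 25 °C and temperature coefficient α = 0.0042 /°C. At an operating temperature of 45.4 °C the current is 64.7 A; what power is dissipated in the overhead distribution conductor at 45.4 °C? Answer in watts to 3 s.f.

A = π(d/2)² = π(9.5500e-03 m)² = 2.865e-04 m²
R₍25₎ = ρL/A = (2.62×10^-8)(2190)/(2.865e-04) = 0.2003 Ω
R₍45.4₎ = R₍25₎(1 + αΔT) = 0.2003 × (1 + 0.0042×20.4) = 0.2174 Ω
P = I²R = (64.7)² × 0.2174 = 910 W

910 W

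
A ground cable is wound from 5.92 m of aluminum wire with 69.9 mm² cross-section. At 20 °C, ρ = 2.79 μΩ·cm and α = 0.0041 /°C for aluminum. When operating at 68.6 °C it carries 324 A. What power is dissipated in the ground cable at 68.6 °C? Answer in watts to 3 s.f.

ρ = 2.79 μΩ·cm = 2.79×10^-8 Ω·m
A = 69.9 mm² = 6.990e-05 m²
R₍20₎ = ρL/A = (2.79×10^-8)(5.92)/(6.990e-05) = 0.002363 Ω
R₍68.6₎ = R₍20₎(1 + αΔT) = 0.002363 × (1 + 0.0041×48.6) = 0.002834 Ω
P = I²R = (324)² × 0.002834 = 297 W

297 W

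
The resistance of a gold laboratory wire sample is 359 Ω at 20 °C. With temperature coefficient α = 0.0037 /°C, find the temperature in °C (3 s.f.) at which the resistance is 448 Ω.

R = R₀(1 + α(T − T₀)) ⇒ T = T₀ + (R/R₀ − 1)/α
T = 20 + (448/359 − 1)/0.0037 = 20 + (0.2479)/0.0037 = 87.0 °C

87.0 °C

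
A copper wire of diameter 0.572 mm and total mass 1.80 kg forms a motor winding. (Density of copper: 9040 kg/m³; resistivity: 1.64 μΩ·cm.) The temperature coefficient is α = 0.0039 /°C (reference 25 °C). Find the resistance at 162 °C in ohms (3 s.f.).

75.9 Ω

ρ = 1.64 μΩ·cm = 1.64×10^-8 Ω·m
A = π(d/2)² = π(2.8600e-04 m)² = 2.5697e-07 m²
L = m/(density·A) = 1.8/(9040×2.5697e-07) = 774.9 m
R = ρL/A = (1.64×10^-8)(774.9)/(2.5697e-07) = 49.45 Ω
R(162 °C) = 49.45 × (1 + 0.0039×137) = 75.9 Ω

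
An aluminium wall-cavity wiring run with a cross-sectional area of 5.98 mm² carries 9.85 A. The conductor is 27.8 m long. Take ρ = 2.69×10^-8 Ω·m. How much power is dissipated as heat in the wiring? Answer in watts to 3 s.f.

12.1 W

A = 5.98 mm² = 5.980e-06 m²
R = ρL/A = (2.69×10^-8)(27.8)/(5.980e-06) = 0.1251 Ω
P = I²R = (9.85)² × 0.1251 = 12.1 W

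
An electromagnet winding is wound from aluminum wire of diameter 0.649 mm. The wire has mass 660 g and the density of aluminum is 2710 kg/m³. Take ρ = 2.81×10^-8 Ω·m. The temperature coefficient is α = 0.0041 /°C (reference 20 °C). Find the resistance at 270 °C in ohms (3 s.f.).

127 Ω

A = π(d/2)² = π(3.2450e-04 m)² = 3.3081e-07 m²
L = m/(density·A) = 0.66/(2710×3.3081e-07) = 736.2 m
R = ρL/A = (2.81×10^-8)(736.2)/(3.3081e-07) = 62.53 Ω
R(270 °C) = 62.53 × (1 + 0.0041×250) = 127 Ω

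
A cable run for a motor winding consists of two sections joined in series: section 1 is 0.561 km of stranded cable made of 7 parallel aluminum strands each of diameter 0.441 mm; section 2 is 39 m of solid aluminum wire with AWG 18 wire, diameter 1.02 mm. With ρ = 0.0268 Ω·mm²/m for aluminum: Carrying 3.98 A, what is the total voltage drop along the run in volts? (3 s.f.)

61.1 V

ρ = 0.0268 Ω·mm²/m = 2.68×10^-8 Ω·m
Section 1: A_strand = π(2.2050e-04)² = 1.527e-07 m²; R₁ = ρL/(N·A_s) = (2.68×10^-8)(561)/(7×1.527e-07) = 14.06 Ω
Section 2: A = π(1.02/2 mm)² = π(5.1000e-04 m)² = 8.171e-07 m²
R₂ = (2.68×10^-8)(39)/(8.171e-07) = 1.279 Ω
R = R₁ + R₂ = 15.34 Ω
V = IR = 3.98 × 15.34 = 61.1 V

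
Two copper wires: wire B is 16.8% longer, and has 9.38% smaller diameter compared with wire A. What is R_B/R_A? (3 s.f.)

1.42

R ∝ L/d², so R_B/R_A = (1 + 16.8/100) × (1 − 9.38/100)⁻²
= 1.168 × 1.218 = 1.42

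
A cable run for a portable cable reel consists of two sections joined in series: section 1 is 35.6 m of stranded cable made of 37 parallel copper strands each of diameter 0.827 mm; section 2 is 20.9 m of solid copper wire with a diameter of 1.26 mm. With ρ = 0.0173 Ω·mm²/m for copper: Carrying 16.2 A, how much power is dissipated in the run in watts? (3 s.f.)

84.2 W

ρ = 0.0173 Ω·mm²/m = 1.73×10^-8 Ω·m
Section 1: A_strand = π(4.1350e-04)² = 5.372e-07 m²; R₁ = ρL/(N·A_s) = (1.73×10^-8)(35.6)/(37×5.372e-07) = 0.03099 Ω
Section 2: A = π(d/2)² = π(6.3000e-04 m)² = 1.247e-06 m²
R₂ = (1.73×10^-8)(20.9)/(1.247e-06) = 0.29 Ω
R = R₁ + R₂ = 0.321 Ω
P = I²R = (16.2)² × 0.321 = 84.2 W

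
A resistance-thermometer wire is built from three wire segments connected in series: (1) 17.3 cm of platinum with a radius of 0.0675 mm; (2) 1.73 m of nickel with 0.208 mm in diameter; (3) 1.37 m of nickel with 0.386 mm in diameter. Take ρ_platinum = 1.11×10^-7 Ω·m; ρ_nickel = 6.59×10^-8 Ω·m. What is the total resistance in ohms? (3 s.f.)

5.47 Ω

Seg 1: A = πr² = π(6.7500e-05 m)² = 1.431e-08 m²
R_1 = (1.11×10^-7)(0.173)/(1.431e-08) = 1.342 Ω
Seg 2: A = π(d/2)² = π(1.0400e-04 m)² = 3.398e-08 m²
R_2 = (6.59×10^-8)(1.73)/(3.398e-08) = 3.355 Ω
Seg 3: A = π(d/2)² = π(1.9300e-04 m)² = 1.170e-07 m²
R_3 = (6.59×10^-8)(1.37)/(1.170e-07) = 0.7715 Ω
R_total = R_1 + R_2 + R_3 = 5.47 Ω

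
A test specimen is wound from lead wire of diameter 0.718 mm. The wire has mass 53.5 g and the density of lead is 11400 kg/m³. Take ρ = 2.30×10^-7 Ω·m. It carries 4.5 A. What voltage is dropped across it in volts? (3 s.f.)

29.6 V

A = π(d/2)² = π(3.5900e-04 m)² = 4.0489e-07 m²
L = m/(density·A) = 0.0535/(11400×4.0489e-07) = 11.59 m
R = ρL/A = (2.30×10^-7)(11.59)/(4.0489e-07) = 6.584 Ω
V = IR = 4.5 × 6.584 = 29.6 V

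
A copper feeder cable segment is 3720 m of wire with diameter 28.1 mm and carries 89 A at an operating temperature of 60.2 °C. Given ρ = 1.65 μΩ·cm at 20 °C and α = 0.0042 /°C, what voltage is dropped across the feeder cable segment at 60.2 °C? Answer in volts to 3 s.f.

10.3 V

ρ = 1.65 μΩ·cm = 1.65×10^-8 Ω·m
A = π(d/2)² = π(1.4050e-02 m)² = 6.202e-04 m²
R₍20₎ = ρL/A = (1.65×10^-8)(3720)/(6.202e-04) = 0.09897 Ω
R₍60.2₎ = R₍20₎(1 + αΔT) = 0.09897 × (1 + 0.0042×40.2) = 0.1157 Ω
V = IR = 89 × 0.1157 = 10.3 V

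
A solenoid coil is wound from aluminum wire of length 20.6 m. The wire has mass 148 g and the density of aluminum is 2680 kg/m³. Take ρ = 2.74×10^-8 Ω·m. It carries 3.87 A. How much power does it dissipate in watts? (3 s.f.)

3.15 W

A = m/(density·L) = 0.148/(2680×20.6) = 2.6808e-06 m²
R = ρL/A = (2.74×10^-8)(20.6)/(2.6808e-06) = 0.2106 Ω
P = I²R = (3.87)² × 0.2106 = 3.15 W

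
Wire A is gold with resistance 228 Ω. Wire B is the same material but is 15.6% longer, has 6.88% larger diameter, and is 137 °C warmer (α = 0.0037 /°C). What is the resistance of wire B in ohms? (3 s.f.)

R ∝ ρL/d² with ρ ∝ (1+αΔT), so R_B/R_A = (1 + 15.6/100) × (1 + 6.88/100)⁻² × (1 + 0.0037×137)
= 1.156 × 0.8754 × 1.507 = 1.525
R_B = 1.525 × 228 = 348 Ω

348 Ω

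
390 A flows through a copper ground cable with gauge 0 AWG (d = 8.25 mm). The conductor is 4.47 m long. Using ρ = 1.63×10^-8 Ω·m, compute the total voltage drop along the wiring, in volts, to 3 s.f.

A = π(8.25/2 mm)² = π(4.1250e-03 m)² = 5.346e-05 m²
R = ρL/A = (1.63×10^-8)(4.47)/(5.346e-05) = 0.001363 Ω
V = IR = 390 × 0.001363 = 0.532 V

0.532 V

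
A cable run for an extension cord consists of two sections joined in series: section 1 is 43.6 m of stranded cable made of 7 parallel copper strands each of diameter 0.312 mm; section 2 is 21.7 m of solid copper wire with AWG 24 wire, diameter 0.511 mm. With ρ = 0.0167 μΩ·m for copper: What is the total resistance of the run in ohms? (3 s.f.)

3.13 Ω

ρ = 0.0167 μΩ·m = 1.67×10^-8 Ω·m
Section 1: A_strand = π(1.5600e-04)² = 7.645e-08 m²; R₁ = ρL/(N·A_s) = (1.67×10^-8)(43.6)/(7×7.645e-08) = 1.361 Ω
Section 2: A = π(0.511/2 mm)² = π(2.5550e-04 m)² = 2.051e-07 m²
R₂ = (1.67×10^-8)(21.7)/(2.051e-07) = 1.767 Ω
R = R₁ + R₂ = 3.13 Ω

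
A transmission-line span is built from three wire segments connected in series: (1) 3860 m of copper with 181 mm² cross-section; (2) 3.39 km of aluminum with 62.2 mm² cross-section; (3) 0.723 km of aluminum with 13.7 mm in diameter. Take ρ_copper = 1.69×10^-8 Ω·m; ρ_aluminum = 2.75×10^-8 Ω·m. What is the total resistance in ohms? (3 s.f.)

1.99 Ω

Seg 1: A = 181 mm² = 1.810e-04 m²
R_1 = (1.69×10^-8)(3860)/(1.810e-04) = 0.3604 Ω
Seg 2: A = 62.2 mm² = 6.220e-05 m²
R_2 = (2.75×10^-8)(3390)/(6.220e-05) = 1.499 Ω
Seg 3: A = π(d/2)² = π(6.8500e-03 m)² = 1.474e-04 m²
R_3 = (2.75×10^-8)(723)/(1.474e-04) = 0.1349 Ω
R_total = R_1 + R_2 + R_3 = 1.99 Ω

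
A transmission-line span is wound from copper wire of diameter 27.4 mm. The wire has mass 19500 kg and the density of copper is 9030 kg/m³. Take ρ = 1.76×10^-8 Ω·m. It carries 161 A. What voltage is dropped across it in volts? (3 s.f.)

A = π(d/2)² = π(1.3700e-02 m)² = 5.8965e-04 m²
L = m/(density·A) = 19500/(9030×5.8965e-04) = 3662 m
R = ρL/A = (1.76×10^-8)(3662)/(5.8965e-04) = 0.1093 Ω
V = IR = 161 × 0.1093 = 17.6 V

17.6 V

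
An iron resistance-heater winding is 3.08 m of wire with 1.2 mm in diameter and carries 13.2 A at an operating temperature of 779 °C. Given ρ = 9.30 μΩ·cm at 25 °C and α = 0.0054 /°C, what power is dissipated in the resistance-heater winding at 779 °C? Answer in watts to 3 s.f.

224 W

ρ = 9.30 μΩ·cm = 9.30×10^-8 Ω·m
A = π(d/2)² = π(6.0000e-04 m)² = 1.131e-06 m²
R₍25₎ = ρL/A = (9.30×10^-8)(3.08)/(1.131e-06) = 0.2533 Ω
R₍779₎ = R₍25₎(1 + αΔT) = 0.2533 × (1 + 0.0054×754) = 1.284 Ω
P = I²R = (13.2)² × 1.284 = 224 W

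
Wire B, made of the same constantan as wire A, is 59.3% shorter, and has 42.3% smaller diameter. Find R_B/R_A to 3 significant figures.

R ∝ L/d², so R_B/R_A = (1 − 59.3/100) × (1 − 42.3/100)⁻²
= 0.407 × 3.004 = 1.22

1.22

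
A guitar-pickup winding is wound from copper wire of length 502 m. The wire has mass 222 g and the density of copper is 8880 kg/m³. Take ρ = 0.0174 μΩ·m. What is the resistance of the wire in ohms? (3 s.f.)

ρ = 0.0174 μΩ·m = 1.74×10^-8 Ω·m
A = m/(density·L) = 0.222/(8880×502) = 4.9801e-08 m²
R = ρL/A = (1.74×10^-8)(502)/(4.9801e-08) = 175 Ω

175 Ω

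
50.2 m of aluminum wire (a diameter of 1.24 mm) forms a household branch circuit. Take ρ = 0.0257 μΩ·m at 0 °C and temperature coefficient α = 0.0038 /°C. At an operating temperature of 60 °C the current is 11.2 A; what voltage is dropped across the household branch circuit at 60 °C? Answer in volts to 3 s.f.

14.7 V

ρ = 0.0257 μΩ·m = 2.57×10^-8 Ω·m
A = π(d/2)² = π(6.2000e-04 m)² = 1.208e-06 m²
R₍0₎ = ρL/A = (2.57×10^-8)(50.2)/(1.208e-06) = 1.068 Ω
R₍60₎ = R₍0₎(1 + αΔT) = 1.068 × (1 + 0.0038×60) = 1.312 Ω
V = IR = 11.2 × 1.312 = 14.7 V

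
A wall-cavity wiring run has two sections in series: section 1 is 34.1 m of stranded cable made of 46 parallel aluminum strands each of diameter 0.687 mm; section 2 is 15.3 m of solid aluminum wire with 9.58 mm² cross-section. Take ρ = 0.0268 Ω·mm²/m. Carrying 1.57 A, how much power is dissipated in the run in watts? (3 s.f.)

ρ = 0.0268 Ω·mm²/m = 2.68×10^-8 Ω·m
Section 1: A_strand = π(3.4350e-04)² = 3.707e-07 m²; R₁ = ρL/(N·A_s) = (2.68×10^-8)(34.1)/(46×3.707e-07) = 0.0536 Ω
Section 2: A = 9.58 mm² = 9.580e-06 m²
R₂ = (2.68×10^-8)(15.3)/(9.580e-06) = 0.0428 Ω
R = R₁ + R₂ = 0.0964 Ω
P = I²R = (1.57)² × 0.0964 = 0.238 W

0.238 W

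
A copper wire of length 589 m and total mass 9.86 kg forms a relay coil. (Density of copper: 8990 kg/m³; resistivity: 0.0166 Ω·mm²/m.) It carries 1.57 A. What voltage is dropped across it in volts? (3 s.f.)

ρ = 0.0166 Ω·mm²/m = 1.66×10^-8 Ω·m
A = m/(density·L) = 9.86/(8990×589) = 1.8621e-06 m²
R = ρL/A = (1.66×10^-8)(589)/(1.8621e-06) = 5.251 Ω
V = IR = 1.57 × 5.251 = 8.24 V

8.24 V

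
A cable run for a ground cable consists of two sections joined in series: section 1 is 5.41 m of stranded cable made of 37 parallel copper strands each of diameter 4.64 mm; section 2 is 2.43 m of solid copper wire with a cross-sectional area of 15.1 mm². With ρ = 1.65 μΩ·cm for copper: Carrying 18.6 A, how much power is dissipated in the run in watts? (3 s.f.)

0.968 W

ρ = 1.65 μΩ·cm = 1.65×10^-8 Ω·m
Section 1: A_strand = π(2.3200e-03)² = 1.691e-05 m²; R₁ = ρL/(N·A_s) = (1.65×10^-8)(5.41)/(37×1.691e-05) = 1.427×10^-4 Ω
Section 2: A = 15.1 mm² = 1.510e-05 m²
R₂ = (1.65×10^-8)(2.43)/(1.510e-05) = 0.002655 Ω
R = R₁ + R₂ = 0.002798 Ω
P = I²R = (18.6)² × 0.002798 = 0.968 W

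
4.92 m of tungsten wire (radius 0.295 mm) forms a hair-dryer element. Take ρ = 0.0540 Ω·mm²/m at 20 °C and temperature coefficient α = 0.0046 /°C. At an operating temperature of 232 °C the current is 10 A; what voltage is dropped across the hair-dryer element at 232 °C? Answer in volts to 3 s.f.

ρ = 0.0540 Ω·mm²/m = 5.40×10^-8 Ω·m
A = πr² = π(2.9500e-04 m)² = 2.734e-07 m²
R₍20₎ = ρL/A = (5.40×10^-8)(4.92)/(2.734e-07) = 0.9718 Ω
R₍232₎ = R₍20₎(1 + αΔT) = 0.9718 × (1 + 0.0046×212) = 1.919 Ω
V = IR = 10 × 1.919 = 19.2 V

19.2 V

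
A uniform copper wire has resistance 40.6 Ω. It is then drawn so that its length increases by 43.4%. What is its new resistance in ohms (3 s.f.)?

83.5 Ω

k = 1 + 43.4/100 = 1.434; volume constant ⇒ A' = A/k, so R' = k²R.
R' = 2.056 × 40.6 = 83.5 Ω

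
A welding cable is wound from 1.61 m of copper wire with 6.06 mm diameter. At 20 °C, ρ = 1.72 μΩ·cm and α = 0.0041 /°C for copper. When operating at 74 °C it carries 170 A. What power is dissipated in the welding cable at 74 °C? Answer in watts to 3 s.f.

33.9 W

ρ = 1.72 μΩ·cm = 1.72×10^-8 Ω·m
A = π(d/2)² = π(3.0300e-03 m)² = 2.884e-05 m²
R₍20₎ = ρL/A = (1.72×10^-8)(1.61)/(2.884e-05) = 9.601×10^-4 Ω
R₍74₎ = R₍20₎(1 + αΔT) = 9.601×10^-4 × (1 + 0.0041×54) = 0.001173 Ω
P = I²R = (170)² × 0.001173 = 33.9 W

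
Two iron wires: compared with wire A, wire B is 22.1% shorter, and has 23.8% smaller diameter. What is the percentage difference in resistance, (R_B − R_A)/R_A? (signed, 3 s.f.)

34.2%

R ∝ L/d², so R_B/R_A = (1 − 22.1/100) × (1 − 23.8/100)⁻²
= 0.779 × 1.722 = 1.342
(R_B − R_A)/R_A = 1.342 − 1 = 34.2%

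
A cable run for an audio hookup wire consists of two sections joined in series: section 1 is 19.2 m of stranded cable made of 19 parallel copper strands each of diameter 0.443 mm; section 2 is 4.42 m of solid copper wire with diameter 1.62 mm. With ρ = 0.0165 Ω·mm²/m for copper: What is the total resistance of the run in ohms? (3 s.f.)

0.144 Ω

ρ = 0.0165 Ω·mm²/m = 1.65×10^-8 Ω·m
Section 1: A_strand = π(2.2150e-04)² = 1.541e-07 m²; R₁ = ρL/(N·A_s) = (1.65×10^-8)(19.2)/(19×1.541e-07) = 0.1082 Ω
Section 2: A = π(d/2)² = π(8.1000e-04 m)² = 2.061e-06 m²
R₂ = (1.65×10^-8)(4.42)/(2.061e-06) = 0.03538 Ω
R = R₁ + R₂ = 0.144 Ω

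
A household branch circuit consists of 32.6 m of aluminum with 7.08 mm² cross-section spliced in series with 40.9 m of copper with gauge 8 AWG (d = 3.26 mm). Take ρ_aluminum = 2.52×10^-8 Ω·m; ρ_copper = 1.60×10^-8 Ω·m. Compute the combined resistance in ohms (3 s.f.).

0.194 Ω

Segment 1: A = 7.08 mm² = 7.080e-06 m²
R₁ = ρL/A = (2.52×10^-8)(32.6)/(7.080e-06) = 0.116 Ω
Segment 2: A = π(3.26/2 mm)² = π(1.6300e-03 m)² = 8.347e-06 m²
R₂ = (1.60×10^-8)(40.9)/(8.347e-06) = 0.0784 Ω
R = R₁ + R₂ = 0.194 Ω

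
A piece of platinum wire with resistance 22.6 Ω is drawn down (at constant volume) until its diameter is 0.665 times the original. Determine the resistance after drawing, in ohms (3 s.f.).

116 Ω

Volume constant ⇒ L' = L/r² with r = 0.665. R' = ρL'/A' = ρ(L/r²)/(πr²d₀²/4) = R/r⁴.
R' = 5.113 × 22.6 = 116 Ω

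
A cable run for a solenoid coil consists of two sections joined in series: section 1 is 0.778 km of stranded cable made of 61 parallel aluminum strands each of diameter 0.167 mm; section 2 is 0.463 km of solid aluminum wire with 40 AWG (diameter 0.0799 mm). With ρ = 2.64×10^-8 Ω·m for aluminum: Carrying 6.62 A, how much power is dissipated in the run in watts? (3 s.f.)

1.08×10^5 W

Section 1: A_strand = π(8.3500e-05)² = 2.190e-08 m²; R₁ = ρL/(N·A_s) = (2.64×10^-8)(778)/(61×2.190e-08) = 15.37 Ω
Section 2: A = π(0.0799/2 mm)² = π(3.9950e-05 m)² = 5.014e-09 m²
R₂ = (2.64×10^-8)(463)/(5.014e-09) = 2438 Ω
R = R₁ + R₂ = 2453 Ω
P = I²R = (6.62)² × 2453 = 1.08×10^5 W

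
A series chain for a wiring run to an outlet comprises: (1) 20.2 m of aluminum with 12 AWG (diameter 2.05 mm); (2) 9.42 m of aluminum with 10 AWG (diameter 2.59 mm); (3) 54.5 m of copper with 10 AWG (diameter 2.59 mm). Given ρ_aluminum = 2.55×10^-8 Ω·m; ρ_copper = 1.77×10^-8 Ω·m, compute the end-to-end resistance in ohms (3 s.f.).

Seg 1: A = π(2.05/2 mm)² = π(1.0250e-03 m)² = 3.301e-06 m²
R_1 = (2.55×10^-8)(20.2)/(3.301e-06) = 0.1561 Ω
Seg 2: A = π(2.59/2 mm)² = π(1.2950e-03 m)² = 5.269e-06 m²
R_2 = (2.55×10^-8)(9.42)/(5.269e-06) = 0.04559 Ω
Seg 3: A = π(2.59/2 mm)² = π(1.2950e-03 m)² = 5.269e-06 m²
R_3 = (1.77×10^-8)(54.5)/(5.269e-06) = 0.1831 Ω
R_total = R_1 + R_2 + R_3 = 0.385 Ω

0.385 Ω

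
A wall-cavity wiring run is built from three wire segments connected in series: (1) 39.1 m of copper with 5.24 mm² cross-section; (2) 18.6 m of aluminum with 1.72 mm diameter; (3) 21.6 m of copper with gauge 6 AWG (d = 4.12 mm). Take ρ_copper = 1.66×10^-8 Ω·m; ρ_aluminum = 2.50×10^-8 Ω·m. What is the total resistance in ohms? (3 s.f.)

Seg 1: A = 5.24 mm² = 5.240e-06 m²
R_1 = (1.66×10^-8)(39.1)/(5.240e-06) = 0.1239 Ω
Seg 2: A = π(d/2)² = π(8.6000e-04 m)² = 2.324e-06 m²
R_2 = (2.50×10^-8)(18.6)/(2.324e-06) = 0.2001 Ω
Seg 3: A = π(4.12/2 mm)² = π(2.0600e-03 m)² = 1.333e-05 m²
R_3 = (1.66×10^-8)(21.6)/(1.333e-05) = 0.0269 Ω
R_total = R_1 + R_2 + R_3 = 0.351 Ω

0.351 Ω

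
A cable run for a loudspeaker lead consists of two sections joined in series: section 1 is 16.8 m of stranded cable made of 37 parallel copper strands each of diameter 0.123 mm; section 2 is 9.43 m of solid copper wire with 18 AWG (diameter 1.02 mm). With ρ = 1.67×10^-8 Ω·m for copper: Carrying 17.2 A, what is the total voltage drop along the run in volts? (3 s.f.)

14.3 V

Section 1: A_strand = π(6.1500e-05)² = 1.188e-08 m²; R₁ = ρL/(N·A_s) = (1.67×10^-8)(16.8)/(37×1.188e-08) = 0.6382 Ω
Section 2: A = π(1.02/2 mm)² = π(5.1000e-04 m)² = 8.171e-07 m²
R₂ = (1.67×10^-8)(9.43)/(8.171e-07) = 0.1927 Ω
R = R₁ + R₂ = 0.8309 Ω
V = IR = 17.2 × 0.8309 = 14.3 V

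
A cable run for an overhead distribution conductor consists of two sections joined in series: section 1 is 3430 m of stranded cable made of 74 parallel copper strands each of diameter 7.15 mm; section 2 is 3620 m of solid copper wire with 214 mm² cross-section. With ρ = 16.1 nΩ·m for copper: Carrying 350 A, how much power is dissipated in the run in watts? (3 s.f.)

ρ = 16.1 nΩ·m = 1.61×10^-8 Ω·m
Section 1: A_strand = π(3.5750e-03)² = 4.015e-05 m²; R₁ = ρL/(N·A_s) = (1.61×10^-8)(3430)/(74×4.015e-05) = 0.01859 Ω
Section 2: A = 214 mm² = 2.140e-04 m²
R₂ = (1.61×10^-8)(3620)/(2.140e-04) = 0.2723 Ω
R = R₁ + R₂ = 0.2909 Ω
P = I²R = (350)² × 0.2909 = 35600 W

35600 W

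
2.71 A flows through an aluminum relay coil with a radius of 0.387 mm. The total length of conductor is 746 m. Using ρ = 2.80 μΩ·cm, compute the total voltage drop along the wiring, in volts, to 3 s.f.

ρ = 2.80 μΩ·cm = 2.80×10^-8 Ω·m
A = πr² = π(3.8700e-04 m)² = 4.705e-07 m²
R = ρL/A = (2.80×10^-8)(746)/(4.705e-07) = 44.39 Ω
V = IR = 2.71 × 44.39 = 120 V

120 V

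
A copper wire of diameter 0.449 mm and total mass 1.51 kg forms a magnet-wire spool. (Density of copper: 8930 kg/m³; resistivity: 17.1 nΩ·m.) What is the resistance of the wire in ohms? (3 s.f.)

115 Ω

ρ = 17.1 nΩ·m = 1.71×10^-8 Ω·m
A = π(d/2)² = π(2.2450e-04 m)² = 1.5834e-07 m²
L = m/(density·A) = 1.51/(8930×1.5834e-07) = 1068 m
R = ρL/A = (1.71×10^-8)(1068)/(1.5834e-07) = 115 Ω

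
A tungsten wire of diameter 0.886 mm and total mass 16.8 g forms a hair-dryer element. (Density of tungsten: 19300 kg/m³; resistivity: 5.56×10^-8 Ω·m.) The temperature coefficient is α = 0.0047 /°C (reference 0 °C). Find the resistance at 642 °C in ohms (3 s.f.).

0.512 Ω

A = π(d/2)² = π(4.4300e-04 m)² = 6.1653e-07 m²
L = m/(density·A) = 0.0168/(19300×6.1653e-07) = 1.412 m
R = ρL/A = (5.56×10^-8)(1.412)/(6.1653e-07) = 0.1273 Ω
R(642 °C) = 0.1273 × (1 + 0.0047×642) = 0.512 Ω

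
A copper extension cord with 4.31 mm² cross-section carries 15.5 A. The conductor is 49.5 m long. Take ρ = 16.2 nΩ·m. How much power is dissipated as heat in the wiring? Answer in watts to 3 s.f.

ρ = 16.2 nΩ·m = 1.62×10^-8 Ω·m
A = 4.31 mm² = 4.310e-06 m²
R = ρL/A = (1.62×10^-8)(49.5)/(4.310e-06) = 0.1861 Ω
P = I²R = (15.5)² × 0.1861 = 44.7 W

44.7 W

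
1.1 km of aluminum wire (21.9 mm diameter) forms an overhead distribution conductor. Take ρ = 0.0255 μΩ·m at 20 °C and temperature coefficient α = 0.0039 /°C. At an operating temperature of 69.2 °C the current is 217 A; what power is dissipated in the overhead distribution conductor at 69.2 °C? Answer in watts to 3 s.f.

4180 W

ρ = 0.0255 μΩ·m = 2.55×10^-8 Ω·m
A = π(d/2)² = π(1.0950e-02 m)² = 3.767e-04 m²
R₍20₎ = ρL/A = (2.55×10^-8)(1100)/(3.767e-04) = 0.07447 Ω
R₍69.2₎ = R₍20₎(1 + αΔT) = 0.07447 × (1 + 0.0039×49.2) = 0.08875 Ω
P = I²R = (217)² × 0.08875 = 4180 W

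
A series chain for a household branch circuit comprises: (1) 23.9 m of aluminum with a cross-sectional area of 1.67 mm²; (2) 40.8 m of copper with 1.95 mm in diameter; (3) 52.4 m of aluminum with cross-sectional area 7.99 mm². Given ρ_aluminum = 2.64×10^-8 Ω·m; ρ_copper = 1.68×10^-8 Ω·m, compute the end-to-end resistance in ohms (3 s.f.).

0.780 Ω

Seg 1: A = 1.67 mm² = 1.670e-06 m²
R_1 = (2.64×10^-8)(23.9)/(1.670e-06) = 0.3778 Ω
Seg 2: A = π(d/2)² = π(9.7500e-04 m)² = 2.986e-06 m²
R_2 = (1.68×10^-8)(40.8)/(2.986e-06) = 0.2295 Ω
Seg 3: A = 7.99 mm² = 7.990e-06 m²
R_3 = (2.64×10^-8)(52.4)/(7.990e-06) = 0.1731 Ω
R_total = R_1 + R_2 + R_3 = 0.780 Ω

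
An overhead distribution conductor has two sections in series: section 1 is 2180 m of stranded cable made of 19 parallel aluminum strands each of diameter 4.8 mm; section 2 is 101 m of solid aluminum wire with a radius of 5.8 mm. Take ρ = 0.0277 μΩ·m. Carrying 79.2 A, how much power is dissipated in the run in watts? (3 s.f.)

ρ = 0.0277 μΩ·m = 2.77×10^-8 Ω·m
Section 1: A_strand = π(2.4000e-03)² = 1.810e-05 m²; R₁ = ρL/(N·A_s) = (2.77×10^-8)(2180)/(19×1.810e-05) = 0.1756 Ω
Section 2: A = πr² = π(5.8000e-03 m)² = 1.057e-04 m²
R₂ = (2.77×10^-8)(101)/(1.057e-04) = 0.02647 Ω
R = R₁ + R₂ = 0.2021 Ω
P = I²R = (79.2)² × 0.2021 = 1270 W

1270 W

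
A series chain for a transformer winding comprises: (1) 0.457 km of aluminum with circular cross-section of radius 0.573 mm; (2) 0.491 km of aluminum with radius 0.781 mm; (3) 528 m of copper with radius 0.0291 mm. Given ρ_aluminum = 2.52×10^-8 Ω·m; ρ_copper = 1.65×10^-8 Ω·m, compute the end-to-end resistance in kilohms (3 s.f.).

3.29 kΩ

Seg 1: A = πr² = π(5.7300e-04 m)² = 1.031e-06 m²
R_1 = (2.52×10^-8)(457)/(1.031e-06) = 11.16 Ω
Seg 2: A = πr² = π(7.8100e-04 m)² = 1.916e-06 m²
R_2 = (2.52×10^-8)(491)/(1.916e-06) = 6.457 Ω
Seg 3: A = πr² = π(2.9100e-05 m)² = 2.660e-09 m²
R_3 = (1.65×10^-8)(528)/(2.660e-09) = 3275 Ω
R_total = R_1 + R_2 + R_3 = 3.29 kΩ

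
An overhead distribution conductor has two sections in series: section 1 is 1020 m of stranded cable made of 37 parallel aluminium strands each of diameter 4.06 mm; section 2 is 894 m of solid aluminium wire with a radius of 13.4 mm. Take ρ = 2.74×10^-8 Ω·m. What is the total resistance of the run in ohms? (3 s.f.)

Section 1: A_strand = π(2.0300e-03)² = 1.295e-05 m²; R₁ = ρL/(N·A_s) = (2.74×10^-8)(1020)/(37×1.295e-05) = 0.05835 Ω
Section 2: A = πr² = π(1.3400e-02 m)² = 5.641e-04 m²
R₂ = (2.74×10^-8)(894)/(5.641e-04) = 0.04342 Ω
R = R₁ + R₂ = 0.102 Ω

0.102 Ω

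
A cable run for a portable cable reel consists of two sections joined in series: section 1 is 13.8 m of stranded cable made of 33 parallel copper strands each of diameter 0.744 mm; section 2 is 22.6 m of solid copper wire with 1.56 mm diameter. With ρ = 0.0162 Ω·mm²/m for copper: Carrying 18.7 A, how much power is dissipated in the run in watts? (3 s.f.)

ρ = 0.0162 Ω·mm²/m = 1.62×10^-8 Ω·m
Section 1: A_strand = π(3.7200e-04)² = 4.347e-07 m²; R₁ = ρL/(N·A_s) = (1.62×10^-8)(13.8)/(33×4.347e-07) = 0.01558 Ω
Section 2: A = π(d/2)² = π(7.8000e-04 m)² = 1.911e-06 m²
R₂ = (1.62×10^-8)(22.6)/(1.911e-06) = 0.1916 Ω
R = R₁ + R₂ = 0.2071 Ω
P = I²R = (18.7)² × 0.2071 = 72.4 W

72.4 W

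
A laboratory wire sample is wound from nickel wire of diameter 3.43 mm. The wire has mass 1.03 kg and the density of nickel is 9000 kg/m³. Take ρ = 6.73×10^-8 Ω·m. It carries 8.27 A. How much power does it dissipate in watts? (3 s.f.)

6.17 W

A = π(d/2)² = π(1.7150e-03 m)² = 9.2401e-06 m²
L = m/(density·A) = 1.03/(9000×9.2401e-06) = 12.39 m
R = ρL/A = (6.73×10^-8)(12.39)/(9.2401e-06) = 0.09021 Ω
P = I²R = (8.27)² × 0.09021 = 6.17 W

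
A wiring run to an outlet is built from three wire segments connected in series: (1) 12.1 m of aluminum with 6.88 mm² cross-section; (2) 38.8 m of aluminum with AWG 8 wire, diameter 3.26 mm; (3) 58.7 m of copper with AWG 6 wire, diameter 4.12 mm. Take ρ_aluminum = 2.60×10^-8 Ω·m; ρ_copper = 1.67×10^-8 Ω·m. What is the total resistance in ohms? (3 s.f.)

0.240 Ω

Seg 1: A = 6.88 mm² = 6.880e-06 m²
R_1 = (2.60×10^-8)(12.1)/(6.880e-06) = 0.04573 Ω
Seg 2: A = π(3.26/2 mm)² = π(1.6300e-03 m)² = 8.347e-06 m²
R_2 = (2.60×10^-8)(38.8)/(8.347e-06) = 0.1209 Ω
Seg 3: A = π(4.12/2 mm)² = π(2.0600e-03 m)² = 1.333e-05 m²
R_3 = (1.67×10^-8)(58.7)/(1.333e-05) = 0.07353 Ω
R_total = R_1 + R_2 + R_3 = 0.240 Ω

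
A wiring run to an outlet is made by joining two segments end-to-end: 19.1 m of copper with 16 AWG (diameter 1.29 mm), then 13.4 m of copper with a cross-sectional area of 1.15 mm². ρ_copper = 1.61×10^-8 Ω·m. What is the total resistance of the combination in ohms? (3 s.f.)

Segment 1: A = π(1.29/2 mm)² = π(6.4500e-04 m)² = 1.307e-06 m²
R₁ = ρL/A = (1.61×10^-8)(19.1)/(1.307e-06) = 0.2353 Ω
Segment 2: A = 1.15 mm² = 1.150e-06 m²
R₂ = (1.61×10^-8)(13.4)/(1.150e-06) = 0.1876 Ω
R = R₁ + R₂ = 0.423 Ω

0.423 Ω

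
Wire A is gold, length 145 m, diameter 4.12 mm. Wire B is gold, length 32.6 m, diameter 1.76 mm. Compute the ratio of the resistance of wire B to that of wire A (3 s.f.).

1.23

R ∝ ρL/d², so R_B/R_A = (L_B/L_A) × (d_A/d_B)²
= (32.6/145) × (4.12/1.76)² = 1.23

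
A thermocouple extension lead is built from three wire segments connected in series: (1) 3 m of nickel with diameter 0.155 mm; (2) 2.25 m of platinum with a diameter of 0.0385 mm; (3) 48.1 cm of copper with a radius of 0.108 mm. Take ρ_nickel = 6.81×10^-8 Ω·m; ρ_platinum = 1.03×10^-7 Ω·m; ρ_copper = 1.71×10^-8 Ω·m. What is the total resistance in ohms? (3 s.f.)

210 Ω

Seg 1: A = π(d/2)² = π(7.7500e-05 m)² = 1.887e-08 m²
R_1 = (6.81×10^-8)(3)/(1.887e-08) = 10.83 Ω
Seg 2: A = π(d/2)² = π(1.9250e-05 m)² = 1.164e-09 m²
R_2 = (1.03×10^-7)(2.25)/(1.164e-09) = 199.1 Ω
Seg 3: A = πr² = π(1.0800e-04 m)² = 3.664e-08 m²
R_3 = (1.71×10^-8)(0.481)/(3.664e-08) = 0.2245 Ω
R_total = R_1 + R_2 + R_3 = 210 Ω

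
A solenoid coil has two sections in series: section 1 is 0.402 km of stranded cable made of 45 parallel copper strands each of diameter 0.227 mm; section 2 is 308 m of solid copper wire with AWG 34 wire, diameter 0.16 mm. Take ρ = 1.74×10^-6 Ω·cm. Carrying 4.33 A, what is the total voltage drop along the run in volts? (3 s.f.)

1170 V

ρ = 1.74×10^-6 Ω·cm = 1.74×10^-8 Ω·m
Section 1: A_strand = π(1.1350e-04)² = 4.047e-08 m²; R₁ = ρL/(N·A_s) = (1.74×10^-8)(402)/(45×4.047e-08) = 3.841 Ω
Section 2: A = π(0.16/2 mm)² = π(8.0000e-05 m)² = 2.011e-08 m²
R₂ = (1.74×10^-8)(308)/(2.011e-08) = 266.5 Ω
R = R₁ + R₂ = 270.4 Ω
V = IR = 4.33 × 270.4 = 1170 V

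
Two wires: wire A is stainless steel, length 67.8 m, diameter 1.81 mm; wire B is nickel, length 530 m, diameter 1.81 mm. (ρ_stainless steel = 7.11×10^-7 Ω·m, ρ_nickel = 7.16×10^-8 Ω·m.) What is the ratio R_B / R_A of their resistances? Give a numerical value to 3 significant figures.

R ∝ ρL/d², so R_B/R_A = (ρ_B/ρ_A) × (L_B/L_A)
= (7.16×10^-8/7.11×10^-7) × (530/67.8) = 0.787

0.787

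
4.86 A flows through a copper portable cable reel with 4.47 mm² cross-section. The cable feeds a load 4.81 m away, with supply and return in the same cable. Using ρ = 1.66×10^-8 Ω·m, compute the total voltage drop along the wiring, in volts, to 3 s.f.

A = 4.47 mm² = 4.470e-06 m²
Total conductor length (both ways) L = 2 × 4.81 = 9.62 m
R = ρL/A = (1.66×10^-8)(9.62)/(4.470e-06) = 0.03573 Ω
V = IR = 4.86 × 0.03573 = 0.174 V

0.174 V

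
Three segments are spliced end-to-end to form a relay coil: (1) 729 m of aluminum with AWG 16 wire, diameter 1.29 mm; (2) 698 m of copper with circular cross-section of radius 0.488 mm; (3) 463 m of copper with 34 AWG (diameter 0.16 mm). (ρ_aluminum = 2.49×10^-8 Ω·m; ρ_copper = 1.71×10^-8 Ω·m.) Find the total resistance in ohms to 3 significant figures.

424 Ω

Seg 1: A = π(1.29/2 mm)² = π(6.4500e-04 m)² = 1.307e-06 m²
R_1 = (2.49×10^-8)(729)/(1.307e-06) = 13.89 Ω
Seg 2: A = πr² = π(4.8800e-04 m)² = 7.482e-07 m²
R_2 = (1.71×10^-8)(698)/(7.482e-07) = 15.95 Ω
Seg 3: A = π(0.16/2 mm)² = π(8.0000e-05 m)² = 2.011e-08 m²
R_3 = (1.71×10^-8)(463)/(2.011e-08) = 393.8 Ω
R_total = R_1 + R_2 + R_3 = 424 Ω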